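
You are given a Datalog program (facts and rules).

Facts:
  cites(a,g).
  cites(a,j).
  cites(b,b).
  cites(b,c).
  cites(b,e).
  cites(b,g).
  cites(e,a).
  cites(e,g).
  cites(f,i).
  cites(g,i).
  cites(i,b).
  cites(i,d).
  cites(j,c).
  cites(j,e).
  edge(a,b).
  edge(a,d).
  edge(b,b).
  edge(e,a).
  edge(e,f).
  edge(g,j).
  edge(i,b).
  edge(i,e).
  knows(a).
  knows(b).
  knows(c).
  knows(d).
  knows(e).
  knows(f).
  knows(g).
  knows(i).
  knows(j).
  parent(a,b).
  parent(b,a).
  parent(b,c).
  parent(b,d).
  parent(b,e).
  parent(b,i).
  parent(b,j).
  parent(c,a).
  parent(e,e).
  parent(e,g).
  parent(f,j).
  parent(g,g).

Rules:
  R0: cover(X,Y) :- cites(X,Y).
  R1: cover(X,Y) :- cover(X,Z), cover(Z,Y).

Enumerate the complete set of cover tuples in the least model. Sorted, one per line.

round 1: derive cover(a,g) via R0 from cites(a,g)
round 1: derive cover(a,j) via R0 from cites(a,j)
round 1: derive cover(b,b) via R0 from cites(b,b)
round 1: derive cover(b,c) via R0 from cites(b,c)
round 1: derive cover(b,e) via R0 from cites(b,e)
round 1: derive cover(b,g) via R0 from cites(b,g)
round 1: derive cover(e,a) via R0 from cites(e,a)
round 1: derive cover(e,g) via R0 from cites(e,g)
round 1: derive cover(f,i) via R0 from cites(f,i)
round 1: derive cover(g,i) via R0 from cites(g,i)
round 1: derive cover(i,b) via R0 from cites(i,b)
round 1: derive cover(i,d) via R0 from cites(i,d)
round 1: derive cover(j,c) via R0 from cites(j,c)
round 1: derive cover(j,e) via R0 from cites(j,e)
round 2: derive cover(a,c) via R1 from cover(a,j), cover(j,c)
round 2: derive cover(a,e) via R1 from cover(a,j), cover(j,e)
round 2: derive cover(a,i) via R1 from cover(a,g), cover(g,i)
round 2: derive cover(b,a) via R1 from cover(b,e), cover(e,a)
round 2: derive cover(b,i) via R1 from cover(b,g), cover(g,i)
round 2: derive cover(e,i) via R1 from cover(e,g), cover(g,i)
round 2: derive cover(e,j) via R1 from cover(e,a), cover(a,j)
round 2: derive cover(f,b) via R1 from cover(f,i), cover(i,b)
round 2: derive cover(f,d) via R1 from cover(f,i), cover(i,d)
round 2: derive cover(g,b) via R1 from cover(g,i), cover(i,b)
round 2: derive cover(g,d) via R1 from cover(g,i), cover(i,d)
round 2: derive cover(i,c) via R1 from cover(i,b), cover(b,c)
round 2: derive cover(i,e) via R1 from cover(i,b), cover(b,e)
round 2: derive cover(i,g) via R1 from cover(i,b), cover(b,g)
round 2: derive cover(j,a) via R1 from cover(j,e), cover(e,a)
round 2: derive cover(j,g) via R1 from cover(j,e), cover(e,g)
round 3: derive cover(a,a) via R1 from cover(a,e), cover(e,a)
round 3: derive cover(a,b) via R1 from cover(a,g), cover(g,b)
round 3: derive cover(a,d) via R1 from cover(a,g), cover(g,d)
round 3: derive cover(b,d) via R1 from cover(b,g), cover(g,d)
round 3: derive cover(b,j) via R1 from cover(b,a), cover(a,j)
round 3: derive cover(e,b) via R1 from cover(e,g), cover(g,b)
round 3: derive cover(e,c) via R1 from cover(e,a), cover(a,c)
round 3: derive cover(e,d) via R1 from cover(e,g), cover(g,d)
round 3: derive cover(e,e) via R1 from cover(e,a), cover(a,e)
round 3: derive cover(f,a) via R1 from cover(f,b), cover(b,a)
round 3: derive cover(f,c) via R1 from cover(f,b), cover(b,c)
round 3: derive cover(f,e) via R1 from cover(f,b), cover(b,e)
round 3: derive cover(f,g) via R1 from cover(f,b), cover(b,g)
round 3: derive cover(g,a) via R1 from cover(g,b), cover(b,a)
round 3: derive cover(g,c) via R1 from cover(g,b), cover(b,c)
round 3: derive cover(g,e) via R1 from cover(g,b), cover(b,e)
round 3: derive cover(g,g) via R1 from cover(g,b), cover(b,g)
round 3: derive cover(i,a) via R1 from cover(i,b), cover(b,a)
round 3: derive cover(i,i) via R1 from cover(i,b), cover(b,i)
round 3: derive cover(i,j) via R1 from cover(i,e), cover(e,j)
round 3: derive cover(j,b) via R1 from cover(j,g), cover(g,b)
round 3: derive cover(j,d) via R1 from cover(j,g), cover(g,d)
round 3: derive cover(j,i) via R1 from cover(j,a), cover(a,i)
round 3: derive cover(j,j) via R1 from cover(j,a), cover(a,j)
round 4: derive cover(f,j) via R1 from cover(f,a), cover(a,j)
round 4: derive cover(g,j) via R1 from cover(g,a), cover(a,j)

cover(a,a)
cover(a,b)
cover(a,c)
cover(a,d)
cover(a,e)
cover(a,g)
cover(a,i)
cover(a,j)
cover(b,a)
cover(b,b)
cover(b,c)
cover(b,d)
cover(b,e)
cover(b,g)
cover(b,i)
cover(b,j)
cover(e,a)
cover(e,b)
cover(e,c)
cover(e,d)
cover(e,e)
cover(e,g)
cover(e,i)
cover(e,j)
cover(f,a)
cover(f,b)
cover(f,c)
cover(f,d)
cover(f,e)
cover(f,g)
cover(f,i)
cover(f,j)
cover(g,a)
cover(g,b)
cover(g,c)
cover(g,d)
cover(g,e)
cover(g,g)
cover(g,i)
cover(g,j)
cover(i,a)
cover(i,b)
cover(i,c)
cover(i,d)
cover(i,e)
cover(i,g)
cover(i,i)
cover(i,j)
cover(j,a)
cover(j,b)
cover(j,c)
cover(j,d)
cover(j,e)
cover(j,g)
cover(j,i)
cover(j,j)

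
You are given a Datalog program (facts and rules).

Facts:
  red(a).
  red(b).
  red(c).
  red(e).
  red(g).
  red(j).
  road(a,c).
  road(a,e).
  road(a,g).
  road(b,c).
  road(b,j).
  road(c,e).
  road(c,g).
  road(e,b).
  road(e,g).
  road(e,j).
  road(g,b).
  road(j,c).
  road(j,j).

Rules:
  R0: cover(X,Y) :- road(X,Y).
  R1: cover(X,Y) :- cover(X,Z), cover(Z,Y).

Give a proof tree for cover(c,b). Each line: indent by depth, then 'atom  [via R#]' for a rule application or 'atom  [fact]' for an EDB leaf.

cover(c,b)  [via R1]
  cover(c,e)  [via R0]
    road(c,e)  [fact]
  cover(e,b)  [via R0]
    road(e,b)  [fact]

round 1: derive cover(a,c) via R0 from road(a,c)
round 1: derive cover(a,e) via R0 from road(a,e)
round 1: derive cover(a,g) via R0 from road(a,g)
round 1: derive cover(b,c) via R0 from road(b,c)
round 1: derive cover(b,j) via R0 from road(b,j)
round 1: derive cover(c,e) via R0 from road(c,e)
round 1: derive cover(c,g) via R0 from road(c,g)
round 1: derive cover(e,b) via R0 from road(e,b)
round 1: derive cover(e,g) via R0 from road(e,g)
round 1: derive cover(e,j) via R0 from road(e,j)
round 1: derive cover(g,b) via R0 from road(g,b)
round 1: derive cover(j,c) via R0 from road(j,c)
round 1: derive cover(j,j) via R0 from road(j,j)
round 2: derive cover(a,b) via R1 from cover(a,e), cover(e,b)
round 2: derive cover(a,j) via R1 from cover(a,e), cover(e,j)
round 2: derive cover(b,e) via R1 from cover(b,c), cover(c,e)
round 2: derive cover(b,g) via R1 from cover(b,c), cover(c,g)
round 2: derive cover(c,b) via R1 from cover(c,e), cover(e,b)
round 2: derive cover(c,j) via R1 from cover(c,e), cover(e,j)
round 2: derive cover(e,c) via R1 from cover(e,b), cover(b,c)
round 2: derive cover(g,c) via R1 from cover(g,b), cover(b,c)
round 2: derive cover(g,j) via R1 from cover(g,b), cover(b,j)
round 2: derive cover(j,e) via R1 from cover(j,c), cover(c,e)
round 2: derive cover(j,g) via R1 from cover(j,c), cover(c,g)
round 3: derive cover(b,b) via R1 from cover(b,c), cover(c,b)
round 3: derive cover(c,c) via R1 from cover(c,b), cover(b,c)
round 3: derive cover(e,e) via R1 from cover(e,b), cover(b,e)
round 3: derive cover(g,e) via R1 from cover(g,b), cover(b,e)
round 3: derive cover(g,g) via R1 from cover(g,b), cover(b,g)
round 3: derive cover(j,b) via R1 from cover(j,c), cover(c,b)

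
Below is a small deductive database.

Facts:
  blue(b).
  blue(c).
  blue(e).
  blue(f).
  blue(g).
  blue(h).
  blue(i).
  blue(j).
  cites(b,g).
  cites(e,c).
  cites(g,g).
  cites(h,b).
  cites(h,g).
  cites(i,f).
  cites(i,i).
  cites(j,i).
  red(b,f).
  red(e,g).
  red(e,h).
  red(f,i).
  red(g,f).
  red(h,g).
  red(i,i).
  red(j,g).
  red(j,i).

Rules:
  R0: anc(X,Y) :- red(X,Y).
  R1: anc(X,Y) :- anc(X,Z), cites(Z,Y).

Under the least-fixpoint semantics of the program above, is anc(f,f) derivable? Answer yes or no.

yes

round 1: derive anc(b,f) via R0 from red(b,f)
round 1: derive anc(e,g) via R0 from red(e,g)
round 1: derive anc(e,h) via R0 from red(e,h)
round 1: derive anc(f,i) via R0 from red(f,i)
round 1: derive anc(g,f) via R0 from red(g,f)
round 1: derive anc(h,g) via R0 from red(h,g)
round 1: derive anc(i,i) via R0 from red(i,i)
round 1: derive anc(j,g) via R0 from red(j,g)
round 1: derive anc(j,i) via R0 from red(j,i)
round 2: derive anc(e,b) via R1 from anc(e,h), cites(h,b)
round 2: derive anc(f,f) via R1 from anc(f,i), cites(i,f)
round 2: derive anc(i,f) via R1 from anc(i,i), cites(i,f)
round 2: derive anc(j,f) via R1 from anc(j,i), cites(i,f)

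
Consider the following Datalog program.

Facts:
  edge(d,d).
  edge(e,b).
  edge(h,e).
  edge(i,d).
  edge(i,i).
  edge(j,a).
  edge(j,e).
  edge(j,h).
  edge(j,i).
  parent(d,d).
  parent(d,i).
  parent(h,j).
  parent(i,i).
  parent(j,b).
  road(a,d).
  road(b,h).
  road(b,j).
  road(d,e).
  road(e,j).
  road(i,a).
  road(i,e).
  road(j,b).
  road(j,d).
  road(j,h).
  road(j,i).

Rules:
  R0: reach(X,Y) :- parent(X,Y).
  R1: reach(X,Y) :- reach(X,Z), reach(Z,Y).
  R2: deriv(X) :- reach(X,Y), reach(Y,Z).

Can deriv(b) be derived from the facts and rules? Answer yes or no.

no

round 1: derive reach(d,d) via R0 from parent(d,d)
round 1: derive reach(d,i) via R0 from parent(d,i)
round 1: derive reach(h,j) via R0 from parent(h,j)
round 1: derive reach(i,i) via R0 from parent(i,i)
round 1: derive reach(j,b) via R0 from parent(j,b)
round 2: derive reach(h,b) via R1 from reach(h,j), reach(j,b)
round 2: derive deriv(d) via R2 from reach(d,d), reach(d,d)
round 2: derive deriv(h) via R2 from reach(h,j), reach(j,b)
round 2: derive deriv(i) via R2 from reach(i,i), reach(i,i)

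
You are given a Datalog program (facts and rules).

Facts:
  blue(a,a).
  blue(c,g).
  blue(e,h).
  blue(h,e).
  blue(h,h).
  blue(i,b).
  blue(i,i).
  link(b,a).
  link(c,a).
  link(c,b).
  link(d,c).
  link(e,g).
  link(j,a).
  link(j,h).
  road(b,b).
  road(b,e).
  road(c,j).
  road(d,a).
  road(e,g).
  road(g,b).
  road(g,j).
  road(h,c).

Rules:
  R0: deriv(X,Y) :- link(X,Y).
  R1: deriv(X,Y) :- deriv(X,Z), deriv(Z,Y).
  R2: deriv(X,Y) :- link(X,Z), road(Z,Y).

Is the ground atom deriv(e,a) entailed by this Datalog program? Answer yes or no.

round 1: derive deriv(b,a) via R0 from link(b,a)
round 1: derive deriv(c,a) via R0 from link(c,a)
round 1: derive deriv(c,b) via R0 from link(c,b)
round 1: derive deriv(d,c) via R0 from link(d,c)
round 1: derive deriv(e,g) via R0 from link(e,g)
round 1: derive deriv(j,a) via R0 from link(j,a)
round 1: derive deriv(j,h) via R0 from link(j,h)
round 1: derive deriv(c,e) via R2 from link(c,b), road(b,e)
round 1: derive deriv(d,j) via R2 from link(d,c), road(c,j)
round 1: derive deriv(e,b) via R2 from link(e,g), road(g,b)
round 1: derive deriv(e,j) via R2 from link(e,g), road(g,j)
round 1: derive deriv(j,c) via R2 from link(j,h), road(h,c)
round 2: derive deriv(c,g) via R1 from deriv(c,e), deriv(e,g)
round 2: derive deriv(c,j) via R1 from deriv(c,e), deriv(e,j)
round 2: derive deriv(d,a) via R1 from deriv(d,c), deriv(c,a)
round 2: derive deriv(d,b) via R1 from deriv(d,c), deriv(c,b)
round 2: derive deriv(d,e) via R1 from deriv(d,c), deriv(c,e)
round 2: derive deriv(d,h) via R1 from deriv(d,j), deriv(j,h)
round 2: derive deriv(e,a) via R1 from deriv(e,b), deriv(b,a)
round 2: derive deriv(e,c) via R1 from deriv(e,j), deriv(j,c)
round 2: derive deriv(e,h) via R1 from deriv(e,j), deriv(j,h)
round 2: derive deriv(j,b) via R1 from deriv(j,c), deriv(c,b)
round 2: derive deriv(j,e) via R1 from deriv(j,c), deriv(c,e)
round 3: derive deriv(c,c) via R1 from deriv(c,e), deriv(e,c)
round 3: derive deriv(c,h) via R1 from deriv(c,e), deriv(e,h)
round 3: derive deriv(d,g) via R1 from deriv(d,c), deriv(c,g)
round 3: derive deriv(e,e) via R1 from deriv(e,c), deriv(c,e)
round 3: derive deriv(j,g) via R1 from deriv(j,c), deriv(c,g)
round 3: derive deriv(j,j) via R1 from deriv(j,c), deriv(c,j)

yes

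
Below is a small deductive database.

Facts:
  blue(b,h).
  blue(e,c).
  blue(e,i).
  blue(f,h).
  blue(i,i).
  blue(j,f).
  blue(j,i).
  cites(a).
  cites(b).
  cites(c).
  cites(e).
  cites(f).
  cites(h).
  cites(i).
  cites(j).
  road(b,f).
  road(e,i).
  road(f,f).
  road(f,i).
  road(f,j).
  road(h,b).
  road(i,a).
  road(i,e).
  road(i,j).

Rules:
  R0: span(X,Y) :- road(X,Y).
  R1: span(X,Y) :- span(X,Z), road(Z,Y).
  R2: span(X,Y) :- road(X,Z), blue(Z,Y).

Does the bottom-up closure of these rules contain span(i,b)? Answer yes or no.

no

round 1: derive span(b,f) via R0 from road(b,f)
round 1: derive span(e,i) via R0 from road(e,i)
round 1: derive span(f,f) via R0 from road(f,f)
round 1: derive span(f,i) via R0 from road(f,i)
round 1: derive span(f,j) via R0 from road(f,j)
round 1: derive span(h,b) via R0 from road(h,b)
round 1: derive span(i,a) via R0 from road(i,a)
round 1: derive span(i,e) via R0 from road(i,e)
round 1: derive span(i,j) via R0 from road(i,j)
round 1: derive span(b,h) via R2 from road(b,f), blue(f,h)
round 1: derive span(f,h) via R2 from road(f,f), blue(f,h)
round 1: derive span(h,h) via R2 from road(h,b), blue(b,h)
round 1: derive span(i,c) via R2 from road(i,e), blue(e,c)
round 1: derive span(i,f) via R2 from road(i,j), blue(j,f)
round 1: derive span(i,i) via R2 from road(i,e), blue(e,i)
round 2: derive span(b,b) via R1 from span(b,h), road(h,b)
round 2: derive span(b,i) via R1 from span(b,f), road(f,i)
round 2: derive span(b,j) via R1 from span(b,f), road(f,j)
round 2: derive span(e,a) via R1 from span(e,i), road(i,a)
round 2: derive span(e,e) via R1 from span(e,i), road(i,e)
round 2: derive span(e,j) via R1 from span(e,i), road(i,j)
round 2: derive span(f,a) via R1 from span(f,i), road(i,a)
round 2: derive span(f,b) via R1 from span(f,h), road(h,b)
round 2: derive span(f,e) via R1 from span(f,i), road(i,e)
round 2: derive span(h,f) via R1 from span(h,b), road(b,f)
round 3: derive span(b,a) via R1 from span(b,i), road(i,a)
round 3: derive span(b,e) via R1 from span(b,i), road(i,e)
round 3: derive span(h,i) via R1 from span(h,f), road(f,i)
round 3: derive span(h,j) via R1 from span(h,f), road(f,j)
round 4: derive span(h,a) via R1 from span(h,i), road(i,a)
round 4: derive span(h,e) via R1 from span(h,i), road(i,e)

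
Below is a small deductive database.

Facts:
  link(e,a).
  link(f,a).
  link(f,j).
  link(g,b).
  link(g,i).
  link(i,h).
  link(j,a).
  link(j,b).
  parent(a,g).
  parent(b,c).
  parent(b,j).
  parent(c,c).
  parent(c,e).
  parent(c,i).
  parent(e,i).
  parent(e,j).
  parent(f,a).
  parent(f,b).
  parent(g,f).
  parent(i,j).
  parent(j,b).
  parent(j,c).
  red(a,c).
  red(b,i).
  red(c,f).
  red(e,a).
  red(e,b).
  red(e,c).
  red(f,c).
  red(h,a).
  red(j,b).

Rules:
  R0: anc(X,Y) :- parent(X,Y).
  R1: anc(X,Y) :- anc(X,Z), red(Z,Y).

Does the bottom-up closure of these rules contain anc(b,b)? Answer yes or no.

yes

round 1: derive anc(a,g) via R0 from parent(a,g)
round 1: derive anc(b,c) via R0 from parent(b,c)
round 1: derive anc(b,j) via R0 from parent(b,j)
round 1: derive anc(c,c) via R0 from parent(c,c)
round 1: derive anc(c,e) via R0 from parent(c,e)
round 1: derive anc(c,i) via R0 from parent(c,i)
round 1: derive anc(e,i) via R0 from parent(e,i)
round 1: derive anc(e,j) via R0 from parent(e,j)
round 1: derive anc(f,a) via R0 from parent(f,a)
round 1: derive anc(f,b) via R0 from parent(f,b)
round 1: derive anc(g,f) via R0 from parent(g,f)
round 1: derive anc(i,j) via R0 from parent(i,j)
round 1: derive anc(j,b) via R0 from parent(j,b)
round 1: derive anc(j,c) via R0 from parent(j,c)
round 2: derive anc(b,b) via R1 from anc(b,j), red(j,b)
round 2: derive anc(b,f) via R1 from anc(b,c), red(c,f)
round 2: derive anc(c,a) via R1 from anc(c,e), red(e,a)
round 2: derive anc(c,b) via R1 from anc(c,e), red(e,b)
round 2: derive anc(c,f) via R1 from anc(c,c), red(c,f)
round 2: derive anc(e,b) via R1 from anc(e,j), red(j,b)
round 2: derive anc(f,c) via R1 from anc(f,a), red(a,c)
round 2: derive anc(f,i) via R1 from anc(f,b), red(b,i)
round 2: derive anc(g,c) via R1 from anc(g,f), red(f,c)
round 2: derive anc(i,b) via R1 from anc(i,j), red(j,b)
round 2: derive anc(j,f) via R1 from anc(j,c), red(c,f)
round 2: derive anc(j,i) via R1 from anc(j,b), red(b,i)
round 3: derive anc(b,i) via R1 from anc(b,b), red(b,i)
round 3: derive anc(f,f) via R1 from anc(f,c), red(c,f)
round 3: derive anc(i,i) via R1 from anc(i,b), red(b,i)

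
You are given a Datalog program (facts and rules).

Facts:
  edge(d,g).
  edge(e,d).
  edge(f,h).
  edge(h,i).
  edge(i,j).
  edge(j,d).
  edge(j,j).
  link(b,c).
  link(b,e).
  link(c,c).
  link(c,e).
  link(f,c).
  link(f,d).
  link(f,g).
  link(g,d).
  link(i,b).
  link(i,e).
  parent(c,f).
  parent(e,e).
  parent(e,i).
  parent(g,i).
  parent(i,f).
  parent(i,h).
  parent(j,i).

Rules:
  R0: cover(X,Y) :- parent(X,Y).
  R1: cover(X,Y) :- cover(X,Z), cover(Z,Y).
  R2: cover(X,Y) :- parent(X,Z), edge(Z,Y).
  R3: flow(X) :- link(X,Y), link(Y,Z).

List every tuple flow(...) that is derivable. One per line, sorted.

flow(b)
flow(c)
flow(f)
flow(i)

round 1: derive flow(b) via R3 from link(b,c), link(c,c)
round 1: derive flow(c) via R3 from link(c,c), link(c,c)
round 1: derive flow(f) via R3 from link(f,c), link(c,c)
round 1: derive flow(i) via R3 from link(i,b), link(b,c)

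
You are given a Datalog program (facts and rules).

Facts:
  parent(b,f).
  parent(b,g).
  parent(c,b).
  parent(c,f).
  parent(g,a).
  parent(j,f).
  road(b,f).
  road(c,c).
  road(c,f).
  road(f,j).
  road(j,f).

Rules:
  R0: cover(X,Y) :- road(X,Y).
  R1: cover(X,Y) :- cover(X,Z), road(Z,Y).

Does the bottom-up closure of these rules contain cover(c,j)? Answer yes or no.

round 1: derive cover(b,f) via R0 from road(b,f)
round 1: derive cover(c,c) via R0 from road(c,c)
round 1: derive cover(c,f) via R0 from road(c,f)
round 1: derive cover(f,j) via R0 from road(f,j)
round 1: derive cover(j,f) via R0 from road(j,f)
round 2: derive cover(b,j) via R1 from cover(b,f), road(f,j)
round 2: derive cover(c,j) via R1 from cover(c,f), road(f,j)
round 2: derive cover(f,f) via R1 from cover(f,j), road(j,f)
round 2: derive cover(j,j) via R1 from cover(j,f), road(f,j)

yes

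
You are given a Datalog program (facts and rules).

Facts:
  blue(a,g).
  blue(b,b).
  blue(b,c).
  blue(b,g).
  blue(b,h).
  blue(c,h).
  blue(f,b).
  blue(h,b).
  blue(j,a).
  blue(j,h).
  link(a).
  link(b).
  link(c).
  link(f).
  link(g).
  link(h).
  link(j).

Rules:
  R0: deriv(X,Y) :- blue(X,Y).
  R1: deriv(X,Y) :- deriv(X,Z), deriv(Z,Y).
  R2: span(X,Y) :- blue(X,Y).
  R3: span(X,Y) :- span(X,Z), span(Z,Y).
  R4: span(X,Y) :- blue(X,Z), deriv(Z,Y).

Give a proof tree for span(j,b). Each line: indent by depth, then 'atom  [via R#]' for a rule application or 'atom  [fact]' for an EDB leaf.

span(j,b)  [via R3]
  span(j,h)  [via R2]
    blue(j,h)  [fact]
  span(h,b)  [via R2]
    blue(h,b)  [fact]

round 1: derive deriv(a,g) via R0 from blue(a,g)
round 1: derive deriv(b,b) via R0 from blue(b,b)
round 1: derive deriv(b,c) via R0 from blue(b,c)
round 1: derive deriv(b,g) via R0 from blue(b,g)
round 1: derive deriv(b,h) via R0 from blue(b,h)
round 1: derive deriv(c,h) via R0 from blue(c,h)
round 1: derive deriv(f,b) via R0 from blue(f,b)
round 1: derive deriv(h,b) via R0 from blue(h,b)
round 1: derive deriv(j,a) via R0 from blue(j,a)
round 1: derive deriv(j,h) via R0 from blue(j,h)
round 1: derive span(a,g) via R2 from blue(a,g)
round 1: derive span(b,b) via R2 from blue(b,b)
round 1: derive span(b,c) via R2 from blue(b,c)
round 1: derive span(b,g) via R2 from blue(b,g)
round 1: derive span(b,h) via R2 from blue(b,h)
round 1: derive span(c,h) via R2 from blue(c,h)
round 1: derive span(f,b) via R2 from blue(f,b)
round 1: derive span(h,b) via R2 from blue(h,b)
round 1: derive span(j,a) via R2 from blue(j,a)
round 1: derive span(j,h) via R2 from blue(j,h)
round 2: derive deriv(c,b) via R1 from deriv(c,h), deriv(h,b)
round 2: derive deriv(f,c) via R1 from deriv(f,b), deriv(b,c)
round 2: derive deriv(f,g) via R1 from deriv(f,b), deriv(b,g)
round 2: derive deriv(f,h) via R1 from deriv(f,b), deriv(b,h)
round 2: derive deriv(h,c) via R1 from deriv(h,b), deriv(b,c)
round 2: derive deriv(h,g) via R1 from deriv(h,b), deriv(b,g)
round 2: derive deriv(h,h) via R1 from deriv(h,b), deriv(b,h)
round 2: derive deriv(j,b) via R1 from deriv(j,h), deriv(h,b)
round 2: derive deriv(j,g) via R1 from deriv(j,a), deriv(a,g)
round 2: derive span(c,b) via R3 from span(c,h), span(h,b)
round 2: derive span(f,c) via R3 from span(f,b), span(b,c)
round 2: derive span(f,g) via R3 from span(f,b), span(b,g)
round 2: derive span(f,h) via R3 from span(f,b), span(b,h)
round 2: derive span(h,c) via R3 from span(h,b), span(b,c)
round 2: derive span(h,g) via R3 from span(h,b), span(b,g)
round 2: derive span(h,h) via R3 from span(h,b), span(b,h)
round 2: derive span(j,b) via R3 from span(j,h), span(h,b)
round 2: derive span(j,g) via R3 from span(j,a), span(a,g)
round 3: derive deriv(c,c) via R1 from deriv(c,b), deriv(b,c)
round 3: derive deriv(c,g) via R1 from deriv(c,b), deriv(b,g)
round 3: derive deriv(j,c) via R1 from deriv(j,b), deriv(b,c)
round 3: derive span(c,c) via R3 from span(c,b), span(b,c)
round 3: derive span(c,g) via R3 from span(c,b), span(b,g)
round 3: derive span(j,c) via R3 from span(j,b), span(b,c)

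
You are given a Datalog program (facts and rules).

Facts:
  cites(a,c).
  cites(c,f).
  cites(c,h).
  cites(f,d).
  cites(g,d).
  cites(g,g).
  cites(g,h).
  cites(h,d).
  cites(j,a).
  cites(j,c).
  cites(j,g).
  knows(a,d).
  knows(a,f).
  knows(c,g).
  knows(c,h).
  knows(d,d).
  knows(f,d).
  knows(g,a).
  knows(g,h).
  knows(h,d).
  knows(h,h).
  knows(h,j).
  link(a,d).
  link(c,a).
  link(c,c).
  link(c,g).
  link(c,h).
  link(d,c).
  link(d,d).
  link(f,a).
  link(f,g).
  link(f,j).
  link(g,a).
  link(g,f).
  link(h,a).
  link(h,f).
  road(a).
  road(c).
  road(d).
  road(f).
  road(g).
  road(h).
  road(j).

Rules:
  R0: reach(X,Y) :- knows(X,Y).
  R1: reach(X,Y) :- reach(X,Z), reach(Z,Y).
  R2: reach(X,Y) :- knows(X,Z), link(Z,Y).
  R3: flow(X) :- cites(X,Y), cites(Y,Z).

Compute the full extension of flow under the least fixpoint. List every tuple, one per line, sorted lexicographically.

round 1: derive flow(a) via R3 from cites(a,c), cites(c,f)
round 1: derive flow(c) via R3 from cites(c,f), cites(f,d)
round 1: derive flow(g) via R3 from cites(g,g), cites(g,d)
round 1: derive flow(j) via R3 from cites(j,a), cites(a,c)

flow(a)
flow(c)
flow(g)
flow(j)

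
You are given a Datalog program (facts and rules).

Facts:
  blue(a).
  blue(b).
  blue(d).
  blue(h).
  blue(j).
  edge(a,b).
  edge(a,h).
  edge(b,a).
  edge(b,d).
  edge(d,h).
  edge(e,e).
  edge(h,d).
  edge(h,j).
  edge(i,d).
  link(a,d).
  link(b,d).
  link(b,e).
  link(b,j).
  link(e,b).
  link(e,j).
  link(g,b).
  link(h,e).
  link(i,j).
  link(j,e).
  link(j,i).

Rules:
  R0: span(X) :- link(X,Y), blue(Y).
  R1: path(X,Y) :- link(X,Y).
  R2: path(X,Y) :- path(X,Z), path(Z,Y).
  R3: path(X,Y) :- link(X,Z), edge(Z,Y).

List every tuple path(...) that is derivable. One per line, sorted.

path(a,a)
path(a,b)
path(a,d)
path(a,e)
path(a,h)
path(a,i)
path(a,j)
path(b,a)
path(b,b)
path(b,d)
path(b,e)
path(b,h)
path(b,i)
path(b,j)
path(e,a)
path(e,b)
path(e,d)
path(e,e)
path(e,h)
path(e,i)
path(e,j)
path(g,a)
path(g,b)
path(g,d)
path(g,e)
path(g,h)
path(g,i)
path(g,j)
path(h,a)
path(h,b)
path(h,d)
path(h,e)
path(h,h)
path(h,i)
path(h,j)
path(i,a)
path(i,b)
path(i,d)
path(i,e)
path(i,h)
path(i,i)
path(i,j)
path(j,a)
path(j,b)
path(j,d)
path(j,e)
path(j,h)
path(j,i)
path(j,j)

round 1: derive path(a,d) via R1 from link(a,d)
round 1: derive path(b,d) via R1 from link(b,d)
round 1: derive path(b,e) via R1 from link(b,e)
round 1: derive path(b,j) via R1 from link(b,j)
round 1: derive path(e,b) via R1 from link(e,b)
round 1: derive path(e,j) via R1 from link(e,j)
round 1: derive path(g,b) via R1 from link(g,b)
round 1: derive path(h,e) via R1 from link(h,e)
round 1: derive path(i,j) via R1 from link(i,j)
round 1: derive path(j,e) via R1 from link(j,e)
round 1: derive path(j,i) via R1 from link(j,i)
round 1: derive path(a,h) via R3 from link(a,d), edge(d,h)
round 1: derive path(b,h) via R3 from link(b,d), edge(d,h)
round 1: derive path(e,a) via R3 from link(e,b), edge(b,a)
round 1: derive path(e,d) via R3 from link(e,b), edge(b,d)
round 1: derive path(g,a) via R3 from link(g,b), edge(b,a)
round 1: derive path(g,d) via R3 from link(g,b), edge(b,d)
round 1: derive path(j,d) via R3 from link(j,i), edge(i,d)
round 2: derive path(a,e) via R2 from path(a,h), path(h,e)
round 2: derive path(b,a) via R2 from path(b,e), path(e,a)
round 2: derive path(b,b) via R2 from path(b,e), path(e,b)
round 2: derive path(b,i) via R2 from path(b,j), path(j,i)
round 2: derive path(e,e) via R2 from path(e,b), path(b,e)
round 2: derive path(e,h) via R2 from path(e,a), path(a,h)
round 2: derive path(e,i) via R2 from path(e,j), path(j,i)
round 2: derive path(g,e) via R2 from path(g,b), path(b,e)
round 2: derive path(g,h) via R2 from path(g,a), path(a,h)
round 2: derive path(g,j) via R2 from path(g,b), path(b,j)
round 2: derive path(h,a) via R2 from path(h,e), path(e,a)
round 2: derive path(h,b) via R2 from path(h,e), path(e,b)
round 2: derive path(h,d) via R2 from path(h,e), path(e,d)
round 2: derive path(h,j) via R2 from path(h,e), path(e,j)
round 2: derive path(i,d) via R2 from path(i,j), path(j,d)
round 2: derive path(i,e) via R2 from path(i,j), path(j,e)
round 2: derive path(i,i) via R2 from path(i,j), path(j,i)
round 2: derive path(j,a) via R2 from path(j,e), path(e,a)
round 2: derive path(j,b) via R2 from path(j,e), path(e,b)
round 2: derive path(j,j) via R2 from path(j,e), path(e,j)
round 3: derive path(a,a) via R2 from path(a,e), path(e,a)
round 3: derive path(a,b) via R2 from path(a,e), path(e,b)
round 3: derive path(a,i) via R2 from path(a,e), path(e,i)
round 3: derive path(a,j) via R2 from path(a,e), path(e,j)
round 3: derive path(g,i) via R2 from path(g,b), path(b,i)
round 3: derive path(h,h) via R2 from path(h,a), path(a,h)
round 3: derive path(h,i) via R2 from path(h,b), path(b,i)
round 3: derive path(i,a) via R2 from path(i,e), path(e,a)
round 3: derive path(i,b) via R2 from path(i,e), path(e,b)
round 3: derive path(i,h) via R2 from path(i,e), path(e,h)
round 3: derive path(j,h) via R2 from path(j,a), path(a,h)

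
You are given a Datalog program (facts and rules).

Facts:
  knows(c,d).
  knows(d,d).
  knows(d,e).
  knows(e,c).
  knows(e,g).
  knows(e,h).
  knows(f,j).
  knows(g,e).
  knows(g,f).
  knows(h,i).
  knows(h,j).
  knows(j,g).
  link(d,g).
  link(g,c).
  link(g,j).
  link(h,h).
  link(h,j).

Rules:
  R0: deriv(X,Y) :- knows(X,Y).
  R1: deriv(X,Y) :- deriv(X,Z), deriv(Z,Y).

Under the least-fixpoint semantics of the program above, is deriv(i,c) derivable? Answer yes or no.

round 1: derive deriv(c,d) via R0 from knows(c,d)
round 1: derive deriv(d,d) via R0 from knows(d,d)
round 1: derive deriv(d,e) via R0 from knows(d,e)
round 1: derive deriv(e,c) via R0 from knows(e,c)
round 1: derive deriv(e,g) via R0 from knows(e,g)
round 1: derive deriv(e,h) via R0 from knows(e,h)
round 1: derive deriv(f,j) via R0 from knows(f,j)
round 1: derive deriv(g,e) via R0 from knows(g,e)
round 1: derive deriv(g,f) via R0 from knows(g,f)
round 1: derive deriv(h,i) via R0 from knows(h,i)
round 1: derive deriv(h,j) via R0 from knows(h,j)
round 1: derive deriv(j,g) via R0 from knows(j,g)
round 2: derive deriv(c,e) via R1 from deriv(c,d), deriv(d,e)
round 2: derive deriv(d,c) via R1 from deriv(d,e), deriv(e,c)
round 2: derive deriv(d,g) via R1 from deriv(d,e), deriv(e,g)
round 2: derive deriv(d,h) via R1 from deriv(d,e), deriv(e,h)
round 2: derive deriv(e,d) via R1 from deriv(e,c), deriv(c,d)
round 2: derive deriv(e,e) via R1 from deriv(e,g), deriv(g,e)
round 2: derive deriv(e,f) via R1 from deriv(e,g), deriv(g,f)
round 2: derive deriv(e,i) via R1 from deriv(e,h), deriv(h,i)
round 2: derive deriv(e,j) via R1 from deriv(e,h), deriv(h,j)
round 2: derive deriv(f,g) via R1 from deriv(f,j), deriv(j,g)
round 2: derive deriv(g,c) via R1 from deriv(g,e), deriv(e,c)
round 2: derive deriv(g,g) via R1 from deriv(g,e), deriv(e,g)
round 2: derive deriv(g,h) via R1 from deriv(g,e), deriv(e,h)
round 2: derive deriv(g,j) via R1 from deriv(g,f), deriv(f,j)
round 2: derive deriv(h,g) via R1 from deriv(h,j), deriv(j,g)
round 2: derive deriv(j,e) via R1 from deriv(j,g), deriv(g,e)
round 2: derive deriv(j,f) via R1 from deriv(j,g), deriv(g,f)
round 3: derive deriv(c,c) via R1 from deriv(c,d), deriv(d,c)
round 3: derive deriv(c,f) via R1 from deriv(c,e), deriv(e,f)
round 3: derive deriv(c,g) via R1 from deriv(c,d), deriv(d,g)
round 3: derive deriv(c,h) via R1 from deriv(c,d), deriv(d,h)
round 3: derive deriv(c,i) via R1 from deriv(c,e), deriv(e,i)
round 3: derive deriv(c,j) via R1 from deriv(c,e), deriv(e,j)
round 3: derive deriv(d,f) via R1 from deriv(d,e), deriv(e,f)
round 3: derive deriv(d,i) via R1 from deriv(d,e), deriv(e,i)
round 3: derive deriv(d,j) via R1 from deriv(d,e), deriv(e,j)
round 3: derive deriv(f,c) via R1 from deriv(f,g), deriv(g,c)
round 3: derive deriv(f,e) via R1 from deriv(f,g), deriv(g,e)
round 3: derive deriv(f,f) via R1 from deriv(f,g), deriv(g,f)
round 3: derive deriv(f,h) via R1 from deriv(f,g), deriv(g,h)
round 3: derive deriv(g,d) via R1 from deriv(g,c), deriv(c,d)
round 3: derive deriv(g,i) via R1 from deriv(g,e), deriv(e,i)
round 3: derive deriv(h,c) via R1 from deriv(h,g), deriv(g,c)
round 3: derive deriv(h,e) via R1 from deriv(h,g), deriv(g,e)
round 3: derive deriv(h,f) via R1 from deriv(h,g), deriv(g,f)
round 3: derive deriv(h,h) via R1 from deriv(h,g), deriv(g,h)
round 3: derive deriv(j,c) via R1 from deriv(j,e), deriv(e,c)
round 3: derive deriv(j,d) via R1 from deriv(j,e), deriv(e,d)
round 3: derive deriv(j,h) via R1 from deriv(j,e), deriv(e,h)
round 3: derive deriv(j,i) via R1 from deriv(j,e), deriv(e,i)
round 3: derive deriv(j,j) via R1 from deriv(j,e), deriv(e,j)
round 4: derive deriv(f,d) via R1 from deriv(f,c), deriv(c,d)
round 4: derive deriv(f,i) via R1 from deriv(f,c), deriv(c,i)
round 4: derive deriv(h,d) via R1 from deriv(h,c), deriv(c,d)

no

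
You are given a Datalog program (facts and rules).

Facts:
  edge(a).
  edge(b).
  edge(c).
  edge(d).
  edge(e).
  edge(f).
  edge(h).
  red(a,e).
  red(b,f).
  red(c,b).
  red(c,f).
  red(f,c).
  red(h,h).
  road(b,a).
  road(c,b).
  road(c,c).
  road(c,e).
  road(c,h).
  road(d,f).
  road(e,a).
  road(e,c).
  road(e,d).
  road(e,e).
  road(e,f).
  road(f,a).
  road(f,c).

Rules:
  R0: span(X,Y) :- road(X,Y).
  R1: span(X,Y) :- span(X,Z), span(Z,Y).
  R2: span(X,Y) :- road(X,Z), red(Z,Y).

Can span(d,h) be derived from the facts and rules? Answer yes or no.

yes

round 1: derive span(b,a) via R0 from road(b,a)
round 1: derive span(c,b) via R0 from road(c,b)
round 1: derive span(c,c) via R0 from road(c,c)
round 1: derive span(c,e) via R0 from road(c,e)
round 1: derive span(c,h) via R0 from road(c,h)
round 1: derive span(d,f) via R0 from road(d,f)
round 1: derive span(e,a) via R0 from road(e,a)
round 1: derive span(e,c) via R0 from road(e,c)
round 1: derive span(e,d) via R0 from road(e,d)
round 1: derive span(e,e) via R0 from road(e,e)
round 1: derive span(e,f) via R0 from road(e,f)
round 1: derive span(f,a) via R0 from road(f,a)
round 1: derive span(f,c) via R0 from road(f,c)
round 1: derive span(b,e) via R2 from road(b,a), red(a,e)
round 1: derive span(c,f) via R2 from road(c,b), red(b,f)
round 1: derive span(d,c) via R2 from road(d,f), red(f,c)
round 1: derive span(e,b) via R2 from road(e,c), red(c,b)
round 1: derive span(f,b) via R2 from road(f,c), red(c,b)
round 1: derive span(f,e) via R2 from road(f,a), red(a,e)
round 1: derive span(f,f) via R2 from road(f,c), red(c,f)
round 2: derive span(b,b) via R1 from span(b,e), span(e,b)
round 2: derive span(b,c) via R1 from span(b,e), span(e,c)
round 2: derive span(b,d) via R1 from span(b,e), span(e,d)
round 2: derive span(b,f) via R1 from span(b,e), span(e,f)
round 2: derive span(c,a) via R1 from span(c,b), span(b,a)
round 2: derive span(c,d) via R1 from span(c,e), span(e,d)
round 2: derive span(d,a) via R1 from span(d,f), span(f,a)
round 2: derive span(d,b) via R1 from span(d,c), span(c,b)
round 2: derive span(d,e) via R1 from span(d,c), span(c,e)
round 2: derive span(d,h) via R1 from span(d,c), span(c,h)
round 2: derive span(e,h) via R1 from span(e,c), span(c,h)
round 2: derive span(f,d) via R1 from span(f,e), span(e,d)
round 2: derive span(f,h) via R1 from span(f,c), span(c,h)
round 3: derive span(b,h) via R1 from span(b,c), span(c,h)
round 3: derive span(d,d) via R1 from span(d,b), span(b,d)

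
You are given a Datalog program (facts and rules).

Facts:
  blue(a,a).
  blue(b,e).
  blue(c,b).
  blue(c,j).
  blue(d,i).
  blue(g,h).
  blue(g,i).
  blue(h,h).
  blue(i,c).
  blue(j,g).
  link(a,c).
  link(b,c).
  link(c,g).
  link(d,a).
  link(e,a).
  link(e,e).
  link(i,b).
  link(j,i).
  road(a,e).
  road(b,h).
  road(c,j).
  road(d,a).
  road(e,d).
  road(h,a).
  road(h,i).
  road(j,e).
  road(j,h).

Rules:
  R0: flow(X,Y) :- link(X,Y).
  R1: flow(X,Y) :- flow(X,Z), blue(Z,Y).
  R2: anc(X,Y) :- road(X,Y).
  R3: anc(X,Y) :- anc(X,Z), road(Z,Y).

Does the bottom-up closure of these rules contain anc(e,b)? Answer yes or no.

round 1: derive anc(a,e) via R2 from road(a,e)
round 1: derive anc(b,h) via R2 from road(b,h)
round 1: derive anc(c,j) via R2 from road(c,j)
round 1: derive anc(d,a) via R2 from road(d,a)
round 1: derive anc(e,d) via R2 from road(e,d)
round 1: derive anc(h,a) via R2 from road(h,a)
round 1: derive anc(h,i) via R2 from road(h,i)
round 1: derive anc(j,e) via R2 from road(j,e)
round 1: derive anc(j,h) via R2 from road(j,h)
round 2: derive anc(a,d) via R3 from anc(a,e), road(e,d)
round 2: derive anc(b,a) via R3 from anc(b,h), road(h,a)
round 2: derive anc(b,i) via R3 from anc(b,h), road(h,i)
round 2: derive anc(c,e) via R3 from anc(c,j), road(j,e)
round 2: derive anc(c,h) via R3 from anc(c,j), road(j,h)
round 2: derive anc(d,e) via R3 from anc(d,a), road(a,e)
round 2: derive anc(e,a) via R3 from anc(e,d), road(d,a)
round 2: derive anc(h,e) via R3 from anc(h,a), road(a,e)
round 2: derive anc(j,a) via R3 from anc(j,h), road(h,a)
round 2: derive anc(j,d) via R3 from anc(j,e), road(e,d)
round 2: derive anc(j,i) via R3 from anc(j,h), road(h,i)
round 3: derive anc(a,a) via R3 from anc(a,d), road(d,a)
round 3: derive anc(b,e) via R3 from anc(b,a), road(a,e)
round 3: derive anc(c,a) via R3 from anc(c,h), road(h,a)
round 3: derive anc(c,d) via R3 from anc(c,e), road(e,d)
round 3: derive anc(c,i) via R3 from anc(c,h), road(h,i)
round 3: derive anc(d,d) via R3 from anc(d,e), road(e,d)
round 3: derive anc(e,e) via R3 from anc(e,a), road(a,e)
round 3: derive anc(h,d) via R3 from anc(h,e), road(e,d)
round 4: derive anc(b,d) via R3 from anc(b,e), road(e,d)

no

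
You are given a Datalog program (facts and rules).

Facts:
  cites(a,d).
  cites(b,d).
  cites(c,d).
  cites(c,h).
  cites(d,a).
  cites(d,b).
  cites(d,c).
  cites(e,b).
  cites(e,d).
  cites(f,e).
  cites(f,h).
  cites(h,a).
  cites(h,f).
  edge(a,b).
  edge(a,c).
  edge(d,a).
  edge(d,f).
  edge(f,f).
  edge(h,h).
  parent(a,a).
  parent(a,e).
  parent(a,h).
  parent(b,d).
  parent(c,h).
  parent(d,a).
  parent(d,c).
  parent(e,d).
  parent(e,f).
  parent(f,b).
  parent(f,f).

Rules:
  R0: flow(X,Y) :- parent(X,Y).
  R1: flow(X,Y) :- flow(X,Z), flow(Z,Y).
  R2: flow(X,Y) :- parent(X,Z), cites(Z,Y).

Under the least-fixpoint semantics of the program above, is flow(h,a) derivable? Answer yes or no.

no

round 1: derive flow(a,a) via R0 from parent(a,a)
round 1: derive flow(a,e) via R0 from parent(a,e)
round 1: derive flow(a,h) via R0 from parent(a,h)
round 1: derive flow(b,d) via R0 from parent(b,d)
round 1: derive flow(c,h) via R0 from parent(c,h)
round 1: derive flow(d,a) via R0 from parent(d,a)
round 1: derive flow(d,c) via R0 from parent(d,c)
round 1: derive flow(e,d) via R0 from parent(e,d)
round 1: derive flow(e,f) via R0 from parent(e,f)
round 1: derive flow(f,b) via R0 from parent(f,b)
round 1: derive flow(f,f) via R0 from parent(f,f)
round 1: derive flow(a,b) via R2 from parent(a,e), cites(e,b)
round 1: derive flow(a,d) via R2 from parent(a,a), cites(a,d)
round 1: derive flow(a,f) via R2 from parent(a,h), cites(h,f)
round 1: derive flow(b,a) via R2 from parent(b,d), cites(d,a)
round 1: derive flow(b,b) via R2 from parent(b,d), cites(d,b)
round 1: derive flow(b,c) via R2 from parent(b,d), cites(d,c)
round 1: derive flow(c,a) via R2 from parent(c,h), cites(h,a)
round 1: derive flow(c,f) via R2 from parent(c,h), cites(h,f)
round 1: derive flow(d,d) via R2 from parent(d,a), cites(a,d)
round 1: derive flow(d,h) via R2 from parent(d,c), cites(c,h)
round 1: derive flow(e,a) via R2 from parent(e,d), cites(d,a)
round 1: derive flow(e,b) via R2 from parent(e,d), cites(d,b)
round 1: derive flow(e,c) via R2 from parent(e,d), cites(d,c)
round 1: derive flow(e,e) via R2 from parent(e,f), cites(f,e)
round 1: derive flow(e,h) via R2 from parent(e,f), cites(f,h)
round 1: derive flow(f,d) via R2 from parent(f,b), cites(b,d)
round 1: derive flow(f,e) via R2 from parent(f,f), cites(f,e)
round 1: derive flow(f,h) via R2 from parent(f,f), cites(f,h)
round 2: derive flow(a,c) via R1 from flow(a,b), flow(b,c)
round 2: derive flow(b,e) via R1 from flow(b,a), flow(a,e)
round 2: derive flow(b,f) via R1 from flow(b,a), flow(a,f)
round 2: derive flow(b,h) via R1 from flow(b,a), flow(a,h)
round 2: derive flow(c,b) via R1 from flow(c,a), flow(a,b)
round 2: derive flow(c,d) via R1 from flow(c,a), flow(a,d)
round 2: derive flow(c,e) via R1 from flow(c,a), flow(a,e)
round 2: derive flow(d,b) via R1 from flow(d,a), flow(a,b)
round 2: derive flow(d,e) via R1 from flow(d,a), flow(a,e)
round 2: derive flow(d,f) via R1 from flow(d,a), flow(a,f)
round 2: derive flow(f,a) via R1 from flow(f,b), flow(b,a)
round 2: derive flow(f,c) via R1 from flow(f,b), flow(b,c)
round 3: derive flow(c,c) via R1 from flow(c,a), flow(a,c)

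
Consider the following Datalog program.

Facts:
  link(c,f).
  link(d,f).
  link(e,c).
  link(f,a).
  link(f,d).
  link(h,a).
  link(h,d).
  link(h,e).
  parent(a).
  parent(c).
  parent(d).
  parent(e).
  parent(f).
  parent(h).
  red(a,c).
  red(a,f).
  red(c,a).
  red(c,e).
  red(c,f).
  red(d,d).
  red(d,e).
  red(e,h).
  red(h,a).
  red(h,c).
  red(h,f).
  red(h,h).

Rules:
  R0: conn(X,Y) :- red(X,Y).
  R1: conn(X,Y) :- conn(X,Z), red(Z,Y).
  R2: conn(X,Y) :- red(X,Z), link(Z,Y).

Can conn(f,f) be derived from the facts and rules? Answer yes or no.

no

round 1: derive conn(a,c) via R0 from red(a,c)
round 1: derive conn(a,f) via R0 from red(a,f)
round 1: derive conn(c,a) via R0 from red(c,a)
round 1: derive conn(c,e) via R0 from red(c,e)
round 1: derive conn(c,f) via R0 from red(c,f)
round 1: derive conn(d,d) via R0 from red(d,d)
round 1: derive conn(d,e) via R0 from red(d,e)
round 1: derive conn(e,h) via R0 from red(e,h)
round 1: derive conn(h,a) via R0 from red(h,a)
round 1: derive conn(h,c) via R0 from red(h,c)
round 1: derive conn(h,f) via R0 from red(h,f)
round 1: derive conn(h,h) via R0 from red(h,h)
round 1: derive conn(a,a) via R2 from red(a,f), link(f,a)
round 1: derive conn(a,d) via R2 from red(a,f), link(f,d)
round 1: derive conn(c,c) via R2 from red(c,e), link(e,c)
round 1: derive conn(c,d) via R2 from red(c,f), link(f,d)
round 1: derive conn(d,c) via R2 from red(d,e), link(e,c)
round 1: derive conn(d,f) via R2 from red(d,d), link(d,f)
round 1: derive conn(e,a) via R2 from red(e,h), link(h,a)
round 1: derive conn(e,d) via R2 from red(e,h), link(h,d)
round 1: derive conn(e,e) via R2 from red(e,h), link(h,e)
round 1: derive conn(h,d) via R2 from red(h,f), link(f,d)
round 1: derive conn(h,e) via R2 from red(h,h), link(h,e)
round 2: derive conn(a,e) via R1 from conn(a,c), red(c,e)
round 2: derive conn(c,h) via R1 from conn(c,e), red(e,h)
round 2: derive conn(d,a) via R1 from conn(d,c), red(c,a)
round 2: derive conn(d,h) via R1 from conn(d,e), red(e,h)
round 2: derive conn(e,c) via R1 from conn(e,a), red(a,c)
round 2: derive conn(e,f) via R1 from conn(e,a), red(a,f)
round 3: derive conn(a,h) via R1 from conn(a,e), red(e,h)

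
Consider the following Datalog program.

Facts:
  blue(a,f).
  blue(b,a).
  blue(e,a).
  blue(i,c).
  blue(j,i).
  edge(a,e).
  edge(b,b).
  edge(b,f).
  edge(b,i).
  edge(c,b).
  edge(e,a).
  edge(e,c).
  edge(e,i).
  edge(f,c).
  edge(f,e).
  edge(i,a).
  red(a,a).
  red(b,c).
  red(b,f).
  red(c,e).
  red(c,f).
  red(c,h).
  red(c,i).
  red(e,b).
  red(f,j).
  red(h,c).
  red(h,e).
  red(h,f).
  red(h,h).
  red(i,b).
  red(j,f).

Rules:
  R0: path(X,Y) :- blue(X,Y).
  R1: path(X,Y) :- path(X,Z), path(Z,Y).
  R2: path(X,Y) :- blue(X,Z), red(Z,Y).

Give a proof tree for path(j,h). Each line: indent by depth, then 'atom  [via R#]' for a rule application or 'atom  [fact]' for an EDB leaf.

path(j,h)  [via R1]
  path(j,i)  [via R0]
    blue(j,i)  [fact]
  path(i,h)  [via R2]
    blue(i,c)  [fact]
    red(c,h)  [fact]

round 1: derive path(a,f) via R0 from blue(a,f)
round 1: derive path(b,a) via R0 from blue(b,a)
round 1: derive path(e,a) via R0 from blue(e,a)
round 1: derive path(i,c) via R0 from blue(i,c)
round 1: derive path(j,i) via R0 from blue(j,i)
round 1: derive path(a,j) via R2 from blue(a,f), red(f,j)
round 1: derive path(i,e) via R2 from blue(i,c), red(c,e)
round 1: derive path(i,f) via R2 from blue(i,c), red(c,f)
round 1: derive path(i,h) via R2 from blue(i,c), red(c,h)
round 1: derive path(i,i) via R2 from blue(i,c), red(c,i)
round 1: derive path(j,b) via R2 from blue(j,i), red(i,b)
round 2: derive path(a,b) via R1 from path(a,j), path(j,b)
round 2: derive path(a,i) via R1 from path(a,j), path(j,i)
round 2: derive path(b,f) via R1 from path(b,a), path(a,f)
round 2: derive path(b,j) via R1 from path(b,a), path(a,j)
round 2: derive path(e,f) via R1 from path(e,a), path(a,f)
round 2: derive path(e,j) via R1 from path(e,a), path(a,j)
round 2: derive path(i,a) via R1 from path(i,e), path(e,a)
round 2: derive path(j,a) via R1 from path(j,b), path(b,a)
round 2: derive path(j,c) via R1 from path(j,i), path(i,c)
round 2: derive path(j,e) via R1 from path(j,i), path(i,e)
round 2: derive path(j,f) via R1 from path(j,i), path(i,f)
round 2: derive path(j,h) via R1 from path(j,i), path(i,h)
round 3: derive path(a,a) via R1 from path(a,b), path(b,a)
round 3: derive path(a,c) via R1 from path(a,i), path(i,c)
round 3: derive path(a,e) via R1 from path(a,i), path(i,e)
round 3: derive path(a,h) via R1 from path(a,i), path(i,h)
round 3: derive path(b,b) via R1 from path(b,a), path(a,b)
round 3: derive path(b,c) via R1 from path(b,j), path(j,c)
round 3: derive path(b,e) via R1 from path(b,j), path(j,e)
round 3: derive path(b,h) via R1 from path(b,j), path(j,h)
round 3: derive path(b,i) via R1 from path(b,a), path(a,i)
round 3: derive path(e,b) via R1 from path(e,a), path(a,b)
round 3: derive path(e,c) via R1 from path(e,j), path(j,c)
round 3: derive path(e,e) via R1 from path(e,j), path(j,e)
round 3: derive path(e,h) via R1 from path(e,j), path(j,h)
round 3: derive path(e,i) via R1 from path(e,a), path(a,i)
round 3: derive path(i,b) via R1 from path(i,a), path(a,b)
round 3: derive path(i,j) via R1 from path(i,a), path(a,j)
round 3: derive path(j,j) via R1 from path(j,a), path(a,j)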